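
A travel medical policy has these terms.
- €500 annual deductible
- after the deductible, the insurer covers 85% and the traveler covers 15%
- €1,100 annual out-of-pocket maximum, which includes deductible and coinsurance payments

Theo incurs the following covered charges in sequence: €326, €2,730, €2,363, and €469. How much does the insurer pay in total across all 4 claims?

€4,788

Claim 1 — €326: all of it applies to the deductible. Traveler owes €326 (running OOP €326). Insurer: €326 − €326 = €0.
Claim 2 — €2,730: €174 to deductible, leaving €2,556; traveler's 15% is €383.40. Traveler owes €557.40 (running OOP €883.40). Insurer: €2,730 − €557.40 = €2,172.60.
Claim 3 — €2,363: deductible met; 15% of €2,363 = €354.45. That would push OOP to €1,237.85, over the €1,100 cap, so traveler pays €1,100 − €883.40 = €216.60. Insurer: €2,363 − €216.60 = €2,146.40.
Claim 4 — €469: deductible met; 15% of €469 = €70.35. Adding that to €1,100 gives €1,170.35, past the €1,100 cap; traveler pays only €1,100 − €1,100 = €0. Insurer: €469 − €0 = €469.
Insurer total: €0 + €2,172.60 + €2,146.40 + €469 = €4,788.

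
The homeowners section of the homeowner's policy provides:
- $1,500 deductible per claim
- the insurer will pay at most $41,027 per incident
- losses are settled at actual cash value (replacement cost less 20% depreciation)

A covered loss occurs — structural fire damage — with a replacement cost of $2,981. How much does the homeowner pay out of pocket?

$2,096.20

Depreciate 20%: the covered value is $2,981 × 0.8 = $2,384.80.
Subtract the deductible: $2,384.80 − $1,500 = $884.80.
That's under the $41,027 cap, so the insurer reimburses the full $884.80.
Homeowner's share is the uncovered remainder: $2,981 − $884.80 = $2,096.20.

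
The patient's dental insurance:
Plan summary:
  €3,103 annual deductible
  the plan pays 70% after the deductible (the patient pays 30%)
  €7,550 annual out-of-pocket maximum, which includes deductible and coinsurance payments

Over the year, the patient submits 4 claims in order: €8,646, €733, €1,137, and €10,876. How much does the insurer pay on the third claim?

Claim 1 — €8,646: €3,103 to deductible, leaving €5,543; 30% of €5,543 = €1,662.90. Patient pays €4,765.90; OOP now €4,765.90. Plan pays €8,646 − €4,765.90 = €3,880.10.
Claim 2 — €733: 30% coinsurance on €733 = €219.90. Patient owes €219.90 (running OOP €4,985.80). Plan pays €733 − €219.90 = €513.10.
Claim 3 — €1,137: deductible met; 30% of €1,137 = €341.10. Patient pays €341.10; OOP now €5,326.90. Insurer: €1,137 − €341.10 = €795.90.

€795.90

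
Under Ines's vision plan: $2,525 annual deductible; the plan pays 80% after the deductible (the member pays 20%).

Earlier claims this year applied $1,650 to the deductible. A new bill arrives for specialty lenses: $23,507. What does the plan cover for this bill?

$18,105.60

Deductible still to meet: $2,525 − $1,650 = $875.
After the $875 deductible portion, $23,507 − $875 = $22,632 is subject to coinsurance.
Coinsurance: $22,632 × 20% = $4,526.40.
That puts the member's cost at $875 + $4,526.40 = $5,401.40.
The insurer covers the remainder: $23,507 − $5,401.40 = $18,105.60.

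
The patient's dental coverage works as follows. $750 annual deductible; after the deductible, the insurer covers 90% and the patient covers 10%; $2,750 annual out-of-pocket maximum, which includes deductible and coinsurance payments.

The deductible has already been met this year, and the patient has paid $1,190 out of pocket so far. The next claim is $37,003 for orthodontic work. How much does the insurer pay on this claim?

With the deductible met, the entire $37,003 is subject to coinsurance.
Patient's 10% share of $37,003 is $3,700.30.
Adding $3,700.30 to the $1,190 already spent would give $4,890.30, which exceeds the $2,750 cap; the patient pays just $2,750 − $1,190 = $1,560.
The plan picks up $37,003 − $1,560 = $35,443.

$35,443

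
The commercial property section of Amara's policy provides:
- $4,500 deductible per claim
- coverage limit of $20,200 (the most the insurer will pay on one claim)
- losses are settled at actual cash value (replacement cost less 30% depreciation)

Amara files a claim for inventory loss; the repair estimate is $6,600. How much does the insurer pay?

Actual cash value after 30% depreciation: $6,600 × 70% = $4,620.
Subtract the deductible: $4,620 − $4,500 = $120.
$120 is within the $20,200 limit, so the insurer pays $120.

$120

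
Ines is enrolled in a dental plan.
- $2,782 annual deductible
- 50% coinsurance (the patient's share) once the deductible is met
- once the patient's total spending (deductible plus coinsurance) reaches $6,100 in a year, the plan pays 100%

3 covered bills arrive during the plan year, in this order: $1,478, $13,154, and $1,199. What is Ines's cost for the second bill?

#1 ($1,478): fully absorbed by the deductible. Patient pays $1,478; OOP now $1,478.
#2 ($13,154): deductible takes $1,304, $11,850 remains; 50% of $11,850 = $5,925. Claim cost before the cap: $1,304 + $5,925 = $7,229. That would push OOP to $8,707, over the $6,100 cap, so patient pays $6,100 − $1,478 = $4,622.

$4,622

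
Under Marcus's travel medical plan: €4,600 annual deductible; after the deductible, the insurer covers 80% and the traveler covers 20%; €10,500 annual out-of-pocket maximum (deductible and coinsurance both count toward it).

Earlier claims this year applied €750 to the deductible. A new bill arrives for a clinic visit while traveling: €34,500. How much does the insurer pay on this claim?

Deductible still to meet: €4,600 − €750 = €3,850.
That leaves €34,500 − €3,850 = €30,650 for coinsurance.
Coinsurance: €30,650 × 20% = €6,130.
That puts the traveler's cost at €3,850 + €6,130 = €9,980 before any cap.
That would bring total out-of-pocket to €10,730, past the €10,500 cap. The traveler is capped at €10,500 − €750 = €9,750 on this claim.
The plan picks up €34,500 − €9,750 = €24,750.

€24,750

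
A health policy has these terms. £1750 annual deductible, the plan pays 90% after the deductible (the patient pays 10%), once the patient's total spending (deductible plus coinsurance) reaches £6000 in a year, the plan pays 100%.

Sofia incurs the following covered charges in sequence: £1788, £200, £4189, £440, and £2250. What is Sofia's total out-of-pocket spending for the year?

Claim 1 (£1788): £1750 to deductible, leaving £38; coinsurance £38 × 10% = £3.80. Patient pays £1753.80; OOP now £1753.80.
Claim 2 (£200): 10% coinsurance on £200 = £20. Patient owes £20 (running OOP £1773.80).
Claim 3 (£4189): deductible already satisfied, so patient's share is 10% × £4189 = £418.90. Patient pays £418.90; OOP now £2192.70.
Claim 4 (£440): deductible met; 10% of £440 = £44. Patient owes £44 (running OOP £2236.70).
Claim 5 (£2250): deductible met; 10% of £2250 = £225. Cost to patient: £225. OOP to date £2461.70.
Total paid by the patient: £1753.80 + £20 + £418.90 + £44 + £225 = £2461.70.

£2461.70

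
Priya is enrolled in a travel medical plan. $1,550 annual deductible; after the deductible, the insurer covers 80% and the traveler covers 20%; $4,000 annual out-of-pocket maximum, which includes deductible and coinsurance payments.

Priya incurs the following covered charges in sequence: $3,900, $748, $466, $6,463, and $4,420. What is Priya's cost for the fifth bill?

Claim 1 — $3,900: $1,550 to deductible, leaving $2,350; coinsurance $2,350 × 20% = $470. Traveler owes $2,020 (running OOP $2,020).
Claim 2 — $748: deductible already satisfied, so traveler's share is 20% × $748 = $149.60. Traveler pays $149.60; OOP now $2,169.60.
Claim 3 — $466: deductible already satisfied, so traveler's share is 20% × $466 = $93.20. Traveler owes $93.20 (running OOP $2,262.80).
Claim 4 — $6,463: deductible met; 20% of $6,463 = $1,292.60. Traveler owes $1,292.60 (running OOP $3,555.40).
Claim 5 — $4,420: deductible already satisfied, so traveler's share is 20% × $4,420 = $884. Adding that to $3,555.40 gives $4,439.40, past the $4,000 cap; traveler pays only $4,000 − $3,555.40 = $444.60.

$444.60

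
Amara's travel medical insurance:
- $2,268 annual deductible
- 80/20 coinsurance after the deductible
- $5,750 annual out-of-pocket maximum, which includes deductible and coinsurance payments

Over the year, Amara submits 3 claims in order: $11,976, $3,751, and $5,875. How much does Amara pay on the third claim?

$790.20

Claim 1 ($11,976): deductible takes $2,268, $9,708 remains; 20% of $9,708 = $1,941.60. Traveler owes $4,209.60 (running OOP $4,209.60).
Claim 2 ($3,751): deductible met; 20% of $3,751 = $750.20. Traveler pays $750.20; OOP now $4,959.80.
Claim 3 ($5,875): 20% coinsurance on $5,875 = $1,175. That would push OOP to $6,134.80, over the $5,750 cap, so traveler pays $5,750 − $4,959.80 = $790.20.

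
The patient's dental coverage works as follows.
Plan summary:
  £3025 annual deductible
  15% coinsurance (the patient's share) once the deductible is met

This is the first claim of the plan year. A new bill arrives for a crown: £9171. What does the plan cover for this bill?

£5224.10

Deductible not yet touched, so the first £3025 of the bill goes to the deductible.
That leaves £9171 − £3025 = £6146 for coinsurance.
Patient's 15% share of £6146 is £921.90.
So the patient owes £3025 + £921.90 = £3946.90.
Insurer pays the balance: £9171 − £3946.90 = £5224.10.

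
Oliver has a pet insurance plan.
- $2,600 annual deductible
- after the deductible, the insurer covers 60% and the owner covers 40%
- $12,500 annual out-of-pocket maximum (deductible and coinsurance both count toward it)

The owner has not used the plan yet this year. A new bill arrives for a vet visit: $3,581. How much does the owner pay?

$2,992.40

Nothing has been paid toward the $2,600 deductible, so the first $2,600 of this charge is applied there.
The remaining $981 (= $3,581 − $2,600) moves to coinsurance.
Coinsurance: $981 × 40% = $392.40.
That puts the owner's cost at $2,600 + $392.40 = $2,992.40 before any cap.
Year-to-date out-of-pocket becomes $0 + $2,992.40 = $2,992.40, still under the $12,500 maximum, so no cap applies.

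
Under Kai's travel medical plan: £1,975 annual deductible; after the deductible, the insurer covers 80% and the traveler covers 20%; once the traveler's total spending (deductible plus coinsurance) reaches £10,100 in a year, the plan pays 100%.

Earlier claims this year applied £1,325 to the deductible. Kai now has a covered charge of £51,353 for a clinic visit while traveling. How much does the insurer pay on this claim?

Remaining deductible: £1,975 − £1,325 = £650.
After the £650 deductible portion, £51,353 − £650 = £50,703 is subject to coinsurance.
20% of £50,703 = £10,140.60 falls to the traveler.
So the traveler owes £650 + £10,140.60 = £10,790.60 before any cap.
Adding £10,790.60 to the £1,325 already spent would give £12,115.60, which exceeds the £10,100 cap; the traveler pays just £10,100 − £1,325 = £8,775.
Insurer pays the balance: £51,353 − £8,775 = £42,578.

£42,578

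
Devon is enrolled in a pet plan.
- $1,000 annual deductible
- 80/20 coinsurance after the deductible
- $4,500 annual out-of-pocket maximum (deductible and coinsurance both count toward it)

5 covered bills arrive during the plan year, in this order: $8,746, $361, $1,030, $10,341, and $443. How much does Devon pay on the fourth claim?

$1,672.60

Claim 1 — $8,746: deductible takes $1,000, $7,746 remains; coinsurance $7,746 × 20% = $1,549.20. Owner owes $2,549.20 (running OOP $2,549.20).
Claim 2 — $361: deductible met; 20% of $361 = $72.20. Owner owes $72.20 (running OOP $2,621.40).
Claim 3 — $1,030: 20% coinsurance on $1,030 = $206. Owner owes $206 (running OOP $2,827.40).
Claim 4 — $10,341: deductible met; 20% of $10,341 = $2,068.20. Adding that to $2,827.40 gives $4,895.60, past the $4,500 cap; owner pays only $4,500 − $2,827.40 = $1,672.60.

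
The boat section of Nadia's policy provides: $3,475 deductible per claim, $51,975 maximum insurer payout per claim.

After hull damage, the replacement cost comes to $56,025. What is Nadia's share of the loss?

$4,050

Less the $3,475 deductible: $56,025 − $3,475 = $52,550.
The $51,975 per-incident cap binds; insurer pays $51,975.
The owner bears the rest of the original loss: $56,025 − $51,975 = $4,050.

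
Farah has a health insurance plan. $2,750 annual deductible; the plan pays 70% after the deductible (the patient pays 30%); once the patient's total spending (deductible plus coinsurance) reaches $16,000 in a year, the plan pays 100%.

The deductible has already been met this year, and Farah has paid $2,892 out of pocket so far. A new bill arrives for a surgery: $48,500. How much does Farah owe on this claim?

The deductible is already satisfied, so the full bill goes to coinsurance.
Coinsurance: $48,500 × 30% = $14,550.
Year-to-date out-of-pocket would reach $2,892 + $14,550 = $17,442, above the $16,000 maximum, so the patient pays only $16,000 − $2,892 = $13,108.

$13,108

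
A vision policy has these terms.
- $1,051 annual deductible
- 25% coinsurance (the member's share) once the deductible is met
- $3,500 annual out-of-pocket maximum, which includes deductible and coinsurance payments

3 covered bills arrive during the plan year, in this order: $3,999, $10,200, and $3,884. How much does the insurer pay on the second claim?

$8,488

Claim 1 ($3,999): $1,051 to deductible, leaving $2,948; member's 25% is $737. Member owes $1,788 (running OOP $1,788). Plan pays $3,999 − $1,788 = $2,211.
Claim 2 ($10,200): 25% coinsurance on $10,200 = $2,550. That would push OOP to $4,338, over the $3,500 cap, so member pays $3,500 − $1,788 = $1,712. Insurer: $10,200 − $1,712 = $8,488.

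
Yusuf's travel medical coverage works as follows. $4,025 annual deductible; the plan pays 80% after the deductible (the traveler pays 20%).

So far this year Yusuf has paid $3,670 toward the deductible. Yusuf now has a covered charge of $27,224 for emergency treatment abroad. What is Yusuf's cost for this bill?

Remaining deductible: $4,025 − $3,670 = $355.
After the $355 deductible portion, $27,224 − $355 = $26,869 is subject to coinsurance.
Coinsurance: $26,869 × 20% = $5,373.80.
That puts the traveler's cost at $355 + $5,373.80 = $5,728.80.

$5,728.80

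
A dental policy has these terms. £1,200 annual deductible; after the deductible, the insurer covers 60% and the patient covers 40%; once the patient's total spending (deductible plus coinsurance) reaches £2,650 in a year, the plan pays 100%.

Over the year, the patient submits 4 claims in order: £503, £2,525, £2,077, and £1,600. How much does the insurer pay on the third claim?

£1,358.20

Claim 1 — £503: all of it applies to the deductible. Cost to patient: £503. OOP to date £503. Insurer: £503 − £503 = £0.
Claim 2 — £2,525: £697 finishes the deductible; £1,828 goes to coinsurance; coinsurance £1,828 × 40% = £731.20. Cost to patient: £1,428.20. OOP to date £1,931.20. Insurer: £2,525 − £1,428.20 = £1,096.80.
Claim 3 — £2,077: deductible already satisfied, so patient's share is 40% × £2,077 = £830.80. OOP would hit £2,762 > £2,650, so the cap limits the patient to £2,650 − £1,931.20 = £718.80. Insurer: £2,077 − £718.80 = £1,358.20.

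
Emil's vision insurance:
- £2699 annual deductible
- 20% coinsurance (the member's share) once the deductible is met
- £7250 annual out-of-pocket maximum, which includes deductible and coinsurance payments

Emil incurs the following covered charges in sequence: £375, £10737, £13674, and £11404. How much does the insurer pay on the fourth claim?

£11270.40

Claim 1 — £375: fully absorbed by the deductible. Member owes £375 (running OOP £375). Insurer: £375 − £375 = £0.
Claim 2 — £10737: £2324 finishes the deductible; £8413 goes to coinsurance; coinsurance £8413 × 20% = £1682.60. Member owes £4006.60 (running OOP £4381.60). Insurer: £10737 − £4006.60 = £6730.40.
Claim 3 — £13674: 20% coinsurance on £13674 = £2734.80. Cost to member: £2734.80. OOP to date £7116.40. Plan pays £13674 − £2734.80 = £10939.20.
Claim 4 — £11404: deductible met; 20% of £11404 = £2280.80. OOP would hit £9397.20 > £7250, so the cap limits the member to £7250 − £7116.40 = £133.60. Plan pays £11404 − £133.60 = £11270.40.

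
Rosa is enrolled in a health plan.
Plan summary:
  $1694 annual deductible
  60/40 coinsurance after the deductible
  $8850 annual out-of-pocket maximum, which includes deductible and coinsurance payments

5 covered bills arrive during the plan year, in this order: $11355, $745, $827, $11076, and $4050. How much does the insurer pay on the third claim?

$496.20

Claim 1 ($11355): $1694 finishes the deductible; $9661 goes to coinsurance; 40% of $9661 = $3864.40. Patient owes $5558.40 (running OOP $5558.40). Insurer: $11355 − $5558.40 = $5796.60.
Claim 2 ($745): 40% coinsurance on $745 = $298. Patient pays $298; OOP now $5856.40. Insurer: $745 − $298 = $447.
Claim 3 ($827): 40% coinsurance on $827 = $330.80. Patient owes $330.80 (running OOP $6187.20). Plan pays $827 − $330.80 = $496.20.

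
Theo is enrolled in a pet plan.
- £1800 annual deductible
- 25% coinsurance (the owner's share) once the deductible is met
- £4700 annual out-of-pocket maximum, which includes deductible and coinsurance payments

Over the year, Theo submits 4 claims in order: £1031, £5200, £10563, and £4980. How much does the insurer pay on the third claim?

Bill 1, £1031: all of it applies to the deductible. Owner pays £1031; OOP now £1031. Insurer: £1031 − £1031 = £0.
Bill 2, £5200: deductible takes £769, £4431 remains; 25% of £4431 = £1107.75. Owner pays £1876.75; OOP now £2907.75. Insurer: £5200 − £1876.75 = £3323.25.
Bill 3, £10563: deductible already satisfied, so owner's share is 25% × £10563 = £2640.75. Adding that to £2907.75 gives £5548.50, past the £4700 cap; owner pays only £4700 − £2907.75 = £1792.25. Plan pays £10563 − £1792.25 = £8770.75.

£8770.75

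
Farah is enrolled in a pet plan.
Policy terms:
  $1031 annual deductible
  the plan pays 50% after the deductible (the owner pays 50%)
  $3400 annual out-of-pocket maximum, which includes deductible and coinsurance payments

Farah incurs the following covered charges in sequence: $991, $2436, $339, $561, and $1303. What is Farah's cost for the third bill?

$169.50

Bill 1, $991: all of it applies to the deductible. Owner owes $991 (running OOP $991).
Bill 2, $2436: $40 finishes the deductible; $2396 goes to coinsurance; 50% of $2396 = $1198. Owner owes $1238 (running OOP $2229).
Bill 3, $339: deductible met; 50% of $339 = $169.50. Cost to owner: $169.50. OOP to date $2398.50.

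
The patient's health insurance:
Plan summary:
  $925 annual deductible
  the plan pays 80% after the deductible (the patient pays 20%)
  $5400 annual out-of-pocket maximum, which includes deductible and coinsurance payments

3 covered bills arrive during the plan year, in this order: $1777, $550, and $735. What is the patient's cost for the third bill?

#1 ($1777): deductible takes $925, $852 remains; 20% of $852 = $170.40. Patient owes $1095.40 (running OOP $1095.40).
#2 ($550): deductible met; 20% of $550 = $110. Patient pays $110; OOP now $1205.40.
#3 ($735): deductible met; 20% of $735 = $147. Cost to patient: $147. OOP to date $1352.40.

$147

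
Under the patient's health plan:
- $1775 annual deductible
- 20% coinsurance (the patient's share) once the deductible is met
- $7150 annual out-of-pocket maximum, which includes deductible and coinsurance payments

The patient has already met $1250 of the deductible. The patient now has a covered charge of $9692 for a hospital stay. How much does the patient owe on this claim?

$2358.40

Remaining deductible: $1775 − $1250 = $525.
That leaves $9692 − $525 = $9167 for coinsurance.
20% of $9167 = $1833.40 falls to the patient.
So the patient owes $525 + $1833.40 = $2358.40 before any cap.
Total out-of-pocket so far would be $1250 + $2358.40 = $3608.40, below the $7150 cap — no reduction.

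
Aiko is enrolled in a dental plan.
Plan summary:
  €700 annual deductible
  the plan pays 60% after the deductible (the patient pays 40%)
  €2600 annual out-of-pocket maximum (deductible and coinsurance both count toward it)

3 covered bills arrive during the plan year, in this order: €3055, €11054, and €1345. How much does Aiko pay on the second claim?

Claim 1 — €3055: deductible takes €700, €2355 remains; 40% of €2355 = €942. Patient owes €1642 (running OOP €1642).
Claim 2 — €11054: deductible already satisfied, so patient's share is 40% × €11054 = €4421.60. Adding that to €1642 gives €6063.60, past the €2600 cap; patient pays only €2600 − €1642 = €958.

€958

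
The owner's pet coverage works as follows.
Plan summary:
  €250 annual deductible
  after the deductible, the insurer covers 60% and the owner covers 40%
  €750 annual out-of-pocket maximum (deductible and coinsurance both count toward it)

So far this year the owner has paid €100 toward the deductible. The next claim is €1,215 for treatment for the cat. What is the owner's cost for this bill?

€576

Deductible still to meet: €250 − €100 = €150.
That leaves €1,215 − €150 = €1,065 for coinsurance.
Coinsurance: €1,065 × 40% = €426.
Owner responsibility before any cap: €150 + €426 = €576.
Total out-of-pocket so far would be €100 + €576 = €676, below the €750 cap — no reduction.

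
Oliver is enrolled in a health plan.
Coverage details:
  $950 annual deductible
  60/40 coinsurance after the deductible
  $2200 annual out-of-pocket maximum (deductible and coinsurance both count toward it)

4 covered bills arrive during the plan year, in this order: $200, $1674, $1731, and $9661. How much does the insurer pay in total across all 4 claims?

$11066

Claim 1 — $200: entire amount goes to the deductible. Patient owes $200 (running OOP $200). Insurer: $200 − $200 = $0.
Claim 2 — $1674: $750 to deductible, leaving $924; patient's 40% is $369.60. Cost to patient: $1119.60. OOP to date $1319.60. Insurer: $1674 − $1119.60 = $554.40.
Claim 3 — $1731: 40% coinsurance on $1731 = $692.40. Cost to patient: $692.40. OOP to date $2012. Plan pays $1731 − $692.40 = $1038.60.
Claim 4 — $9661: deductible already satisfied, so patient's share is 40% × $9661 = $3864.40. OOP would hit $5876.40 > $2200, so the cap limits the patient to $2200 − $2012 = $188. Plan pays $9661 − $188 = $9473.
Insurer total = bills − patient's total = $13266 − $2200 = $11066.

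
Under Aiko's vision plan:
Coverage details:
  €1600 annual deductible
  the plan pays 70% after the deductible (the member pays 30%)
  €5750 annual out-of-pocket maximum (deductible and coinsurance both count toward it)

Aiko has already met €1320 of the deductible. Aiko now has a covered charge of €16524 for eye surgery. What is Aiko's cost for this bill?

Remaining deductible: €1600 − €1320 = €280.
After the €280 deductible portion, €16524 − €280 = €16244 is subject to coinsurance.
Coinsurance: €16244 × 30% = €4873.20.
So the member owes €280 + €4873.20 = €5153.20 before any cap.
That would bring total out-of-pocket to €6473.20, past the €5750 cap. The member is capped at €5750 − €1320 = €4430 on this claim.

€4430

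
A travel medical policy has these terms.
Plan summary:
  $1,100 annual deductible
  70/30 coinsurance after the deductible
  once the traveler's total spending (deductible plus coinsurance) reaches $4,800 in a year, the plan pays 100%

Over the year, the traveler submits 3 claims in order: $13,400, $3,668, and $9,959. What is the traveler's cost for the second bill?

Claim 1 ($13,400): $1,100 finishes the deductible; $12,300 goes to coinsurance; coinsurance $12,300 × 30% = $3,690. Traveler pays $4,790; OOP now $4,790.
Claim 2 ($3,668): deductible already satisfied, so traveler's share is 30% × $3,668 = $1,100.40. Adding that to $4,790 gives $5,890.40, past the $4,800 cap; traveler pays only $4,800 − $4,790 = $10.

$10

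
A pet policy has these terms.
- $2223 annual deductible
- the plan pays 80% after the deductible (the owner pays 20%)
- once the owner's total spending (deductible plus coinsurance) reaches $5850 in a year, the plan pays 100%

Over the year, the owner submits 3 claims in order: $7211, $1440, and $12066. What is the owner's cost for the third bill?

$2341.40

Bill 1, $7211: $2223 finishes the deductible; $4988 goes to coinsurance; coinsurance $4988 × 20% = $997.60. Owner owes $3220.60 (running OOP $3220.60).
Bill 2, $1440: deductible met; 20% of $1440 = $288. Cost to owner: $288. OOP to date $3508.60.
Bill 3, $12066: 20% coinsurance on $12066 = $2413.20. That would push OOP to $5921.80, over the $5850 cap, so owner pays $5850 − $3508.60 = $2341.40.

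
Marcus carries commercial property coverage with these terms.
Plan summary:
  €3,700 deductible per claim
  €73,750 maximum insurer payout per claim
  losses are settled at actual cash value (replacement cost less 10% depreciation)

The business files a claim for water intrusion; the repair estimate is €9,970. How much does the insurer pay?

Depreciate 10%: the covered value is €9,970 × 0.9 = €8,973.
Less the €3,700 deductible: €8,973 − €3,700 = €5,273.
That's under the €73,750 cap, so the insurer reimburses the full €5,273.

€5,273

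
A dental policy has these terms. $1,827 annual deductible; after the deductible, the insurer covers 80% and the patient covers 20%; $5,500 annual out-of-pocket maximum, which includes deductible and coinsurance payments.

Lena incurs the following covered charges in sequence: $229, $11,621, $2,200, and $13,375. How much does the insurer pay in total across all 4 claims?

Claim 1 — $229: fully absorbed by the deductible. Patient owes $229 (running OOP $229). Plan pays $229 − $229 = $0.
Claim 2 — $11,621: $1,598 finishes the deductible; $10,023 goes to coinsurance; coinsurance $10,023 × 20% = $2,004.60. Patient owes $3,602.60 (running OOP $3,831.60). Plan pays $11,621 − $3,602.60 = $8,018.40.
Claim 3 — $2,200: deductible met; 20% of $2,200 = $440. Patient owes $440 (running OOP $4,271.60). Plan pays $2,200 − $440 = $1,760.
Claim 4 — $13,375: 20% coinsurance on $13,375 = $2,675. That would push OOP to $6,946.60, over the $5,500 cap, so patient pays $5,500 − $4,271.60 = $1,228.40. Plan pays $13,375 − $1,228.40 = $12,146.60.
Insurer total = bills − patient's total = $27,425 − $5,500 = $21,925.

$21,925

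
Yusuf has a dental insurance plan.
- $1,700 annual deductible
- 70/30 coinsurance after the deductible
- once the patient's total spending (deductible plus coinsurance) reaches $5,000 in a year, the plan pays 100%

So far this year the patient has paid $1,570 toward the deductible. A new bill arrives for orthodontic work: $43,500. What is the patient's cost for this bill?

$1,570 of the $1,700 deductible is already met, leaving $130.
That leaves $43,500 − $130 = $43,370 for coinsurance.
30% of $43,370 = $13,011 falls to the patient.
So the patient owes $130 + $13,011 = $13,141 before any cap.
Adding $13,141 to the $1,570 already spent would give $14,711, which exceeds the $5,000 cap; the patient pays just $5,000 − $1,570 = $3,430.

$3,430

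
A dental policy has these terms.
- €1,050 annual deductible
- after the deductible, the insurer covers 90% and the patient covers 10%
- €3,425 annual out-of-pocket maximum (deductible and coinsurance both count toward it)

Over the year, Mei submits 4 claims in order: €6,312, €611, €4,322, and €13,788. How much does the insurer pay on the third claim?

Claim 1 — €6,312: deductible takes €1,050, €5,262 remains; coinsurance €5,262 × 10% = €526.20. Cost to patient: €1,576.20. OOP to date €1,576.20. Insurer: €6,312 − €1,576.20 = €4,735.80.
Claim 2 — €611: 10% coinsurance on €611 = €61.10. Patient pays €61.10; OOP now €1,637.30. Plan pays €611 − €61.10 = €549.90.
Claim 3 — €4,322: deductible met; 10% of €4,322 = €432.20. Patient owes €432.20 (running OOP €2,069.50). Plan pays €4,322 − €432.20 = €3,889.80.

€3,889.80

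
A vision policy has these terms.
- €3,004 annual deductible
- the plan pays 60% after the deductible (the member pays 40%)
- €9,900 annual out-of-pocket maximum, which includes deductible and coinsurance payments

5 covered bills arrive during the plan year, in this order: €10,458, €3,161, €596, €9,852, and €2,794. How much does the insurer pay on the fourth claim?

€7,440.40

Bill 1, €10,458: deductible takes €3,004, €7,454 remains; 40% of €7,454 = €2,981.60. Member owes €5,985.60 (running OOP €5,985.60). Plan pays €10,458 − €5,985.60 = €4,472.40.
Bill 2, €3,161: deductible met; 40% of €3,161 = €1,264.40. Member owes €1,264.40 (running OOP €7,250). Plan pays €3,161 − €1,264.40 = €1,896.60.
Bill 3, €596: 40% coinsurance on €596 = €238.40. Cost to member: €238.40. OOP to date €7,488.40. Plan pays €596 − €238.40 = €357.60.
Bill 4, €9,852: 40% coinsurance on €9,852 = €3,940.80. OOP would hit €11,429.20 > €9,900, so the cap limits the member to €9,900 − €7,488.40 = €2,411.60. Plan pays €9,852 − €2,411.60 = €7,440.40.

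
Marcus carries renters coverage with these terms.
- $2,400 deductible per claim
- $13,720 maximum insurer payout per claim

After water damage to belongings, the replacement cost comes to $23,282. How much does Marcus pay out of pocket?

After the deductible, $23,282 − $2,400 = $20,882 remains.
$20,882 exceeds the $13,720 limit, so the insurer pays the limit: $13,720.
Out of pocket: $23,282 − $13,720 = $9,562.

$9,562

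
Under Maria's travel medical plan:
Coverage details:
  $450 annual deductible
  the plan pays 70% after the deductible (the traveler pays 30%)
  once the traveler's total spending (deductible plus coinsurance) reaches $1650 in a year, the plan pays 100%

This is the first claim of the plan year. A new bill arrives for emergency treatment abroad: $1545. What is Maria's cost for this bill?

The full $450 deductible is still open; $450 of this bill applies to it.
That leaves $1545 − $450 = $1095 for coinsurance.
Coinsurance: $1095 × 30% = $328.50.
That puts the traveler's cost at $450 + $328.50 = $778.50 before any cap.
Year-to-date out-of-pocket becomes $0 + $778.50 = $778.50, still under the $1650 maximum, so no cap applies.

$778.50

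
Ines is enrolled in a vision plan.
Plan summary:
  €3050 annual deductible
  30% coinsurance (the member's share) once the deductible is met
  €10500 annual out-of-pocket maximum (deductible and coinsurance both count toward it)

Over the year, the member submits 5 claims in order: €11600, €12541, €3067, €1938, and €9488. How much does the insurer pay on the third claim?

€2146.90

Claim 1 — €11600: €3050 finishes the deductible; €8550 goes to coinsurance; 30% of €8550 = €2565. Member pays €5615; OOP now €5615. Insurer: €11600 − €5615 = €5985.
Claim 2 — €12541: deductible met; 30% of €12541 = €3762.30. Member pays €3762.30; OOP now €9377.30. Insurer: €12541 − €3762.30 = €8778.70.
Claim 3 — €3067: deductible met; 30% of €3067 = €920.10. Cost to member: €920.10. OOP to date €10297.40. Plan pays €3067 − €920.10 = €2146.90.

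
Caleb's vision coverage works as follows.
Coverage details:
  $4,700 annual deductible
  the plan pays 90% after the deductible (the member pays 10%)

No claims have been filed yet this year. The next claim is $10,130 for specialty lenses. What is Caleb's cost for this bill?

$5,243

Nothing has been paid toward the $4,700 deductible, so the first $4,700 of this charge is applied there.
That leaves $10,130 − $4,700 = $5,430 for coinsurance.
Member's 10% share of $5,430 is $543.
So the member owes $4,700 + $543 = $5,243.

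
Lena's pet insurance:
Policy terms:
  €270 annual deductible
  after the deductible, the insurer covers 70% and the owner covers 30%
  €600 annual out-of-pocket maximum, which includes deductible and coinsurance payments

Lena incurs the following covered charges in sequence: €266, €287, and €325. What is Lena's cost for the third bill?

Claim 1 — €266: all of it applies to the deductible. Owner owes €266 (running OOP €266).
Claim 2 — €287: deductible takes €4, €283 remains; owner's 30% is €84.90. Owner pays €88.90; OOP now €354.90.
Claim 3 — €325: deductible met; 30% of €325 = €97.50. Owner owes €97.50 (running OOP €452.40).

€97.50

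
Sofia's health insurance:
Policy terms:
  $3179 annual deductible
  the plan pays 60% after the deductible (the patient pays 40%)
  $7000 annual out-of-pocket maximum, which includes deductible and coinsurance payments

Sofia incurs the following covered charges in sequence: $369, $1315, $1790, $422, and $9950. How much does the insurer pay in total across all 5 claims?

$6846

Claim 1 ($369): fully absorbed by the deductible. Patient owes $369 (running OOP $369). Insurer: $369 − $369 = $0.
Claim 2 ($1315): all of it applies to the deductible. Patient pays $1315; OOP now $1684. Plan pays $1315 − $1315 = $0.
Claim 3 ($1790): deductible takes $1495, $295 remains; patient's 40% is $118. Patient owes $1613 (running OOP $3297). Plan pays $1790 − $1613 = $177.
Claim 4 ($422): 40% coinsurance on $422 = $168.80. Patient pays $168.80; OOP now $3465.80. Plan pays $422 − $168.80 = $253.20.
Claim 5 ($9950): 40% coinsurance on $9950 = $3980. Adding that to $3465.80 gives $7445.80, past the $7000 cap; patient pays only $7000 − $3465.80 = $3534.20. Plan pays $9950 − $3534.20 = $6415.80.
Insurer total: $0 + $0 + $177 + $253.20 + $6415.80 = $6846.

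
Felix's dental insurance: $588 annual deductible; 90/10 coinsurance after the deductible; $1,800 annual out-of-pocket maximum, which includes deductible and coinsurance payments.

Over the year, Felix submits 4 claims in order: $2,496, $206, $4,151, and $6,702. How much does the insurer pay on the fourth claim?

#1 ($2,496): $588 finishes the deductible; $1,908 goes to coinsurance; patient's 10% is $190.80. Cost to patient: $778.80. OOP to date $778.80. Insurer: $2,496 − $778.80 = $1,717.20.
#2 ($206): deductible already satisfied, so patient's share is 10% × $206 = $20.60. Cost to patient: $20.60. OOP to date $799.40. Insurer: $206 − $20.60 = $185.40.
#3 ($4,151): deductible met; 10% of $4,151 = $415.10. Patient owes $415.10 (running OOP $1,214.50). Plan pays $4,151 − $415.10 = $3,735.90.
#4 ($6,702): deductible already satisfied, so patient's share is 10% × $6,702 = $670.20. That would push OOP to $1,884.70, over the $1,800 cap, so patient pays $1,800 − $1,214.50 = $585.50. Insurer: $6,702 − $585.50 = $6,116.50.

$6,116.50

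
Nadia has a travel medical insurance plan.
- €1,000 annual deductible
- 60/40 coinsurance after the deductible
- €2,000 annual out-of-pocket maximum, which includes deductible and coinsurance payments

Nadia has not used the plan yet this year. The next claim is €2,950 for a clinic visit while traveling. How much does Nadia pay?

Nothing has been paid toward the €1,000 deductible, so the first €1,000 of this charge is applied there.
That leaves €2,950 − €1,000 = €1,950 for coinsurance.
40% of €1,950 = €780 falls to the traveler.
So the traveler owes €1,000 + €780 = €1,780 before any cap.
Cumulative spending €0 + €1,780 = €1,780 stays under the €2,000 maximum.

€1,780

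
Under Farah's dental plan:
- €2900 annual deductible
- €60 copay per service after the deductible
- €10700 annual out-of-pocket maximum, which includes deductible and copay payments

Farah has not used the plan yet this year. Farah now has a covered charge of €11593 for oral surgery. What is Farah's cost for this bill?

€2960

The full €2900 deductible is still open; €2900 of this bill applies to it.
That leaves €11593 − €2900 = €8693 for the copay.
Copay on this service: €60.
So the patient owes €2900 + €60 = €2960 before any cap.
Year-to-date out-of-pocket becomes €0 + €2960 = €2960, still under the €10700 maximum, so no cap applies.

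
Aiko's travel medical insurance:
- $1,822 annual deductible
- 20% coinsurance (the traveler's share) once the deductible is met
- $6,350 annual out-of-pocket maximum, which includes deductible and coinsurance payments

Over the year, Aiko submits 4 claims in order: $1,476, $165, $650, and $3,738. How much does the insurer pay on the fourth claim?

Claim 1 ($1,476): fully absorbed by the deductible. Cost to traveler: $1,476. OOP to date $1,476. Plan pays $1,476 − $1,476 = $0.
Claim 2 ($165): entire amount goes to the deductible. Traveler owes $165 (running OOP $1,641). Insurer: $165 − $165 = $0.
Claim 3 ($650): deductible takes $181, $469 remains; traveler's 20% is $93.80. Traveler owes $274.80 (running OOP $1,915.80). Plan pays $650 − $274.80 = $375.20.
Claim 4 ($3,738): deductible met; 20% of $3,738 = $747.60. Cost to traveler: $747.60. OOP to date $2,663.40. Plan pays $3,738 − $747.60 = $2,990.40.

$2,990.40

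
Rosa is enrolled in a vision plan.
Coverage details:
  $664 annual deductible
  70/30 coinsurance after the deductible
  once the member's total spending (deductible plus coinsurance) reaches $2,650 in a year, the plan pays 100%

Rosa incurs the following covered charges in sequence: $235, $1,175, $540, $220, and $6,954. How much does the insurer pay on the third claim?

$378

#1 ($235): fully absorbed by the deductible. Member pays $235; OOP now $235. Plan pays $235 − $235 = $0.
#2 ($1,175): deductible takes $429, $746 remains; 30% of $746 = $223.80. Member pays $652.80; OOP now $887.80. Plan pays $1,175 − $652.80 = $522.20.
#3 ($540): deductible already satisfied, so member's share is 30% × $540 = $162. Cost to member: $162. OOP to date $1,049.80. Plan pays $540 − $162 = $378.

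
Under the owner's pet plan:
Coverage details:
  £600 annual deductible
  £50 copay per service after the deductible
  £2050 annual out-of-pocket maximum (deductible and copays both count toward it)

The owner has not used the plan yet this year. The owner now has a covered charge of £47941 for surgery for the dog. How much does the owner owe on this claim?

£650

The full £600 deductible is still open; £600 of this bill applies to it.
After the £600 deductible portion, £47941 − £600 = £47341 is subject to the copay.
Copay on this service: £50.
That puts the owner's cost at £600 + £50 = £650 before any cap.
Total out-of-pocket so far would be £0 + £650 = £650, below the £2050 cap — no reduction.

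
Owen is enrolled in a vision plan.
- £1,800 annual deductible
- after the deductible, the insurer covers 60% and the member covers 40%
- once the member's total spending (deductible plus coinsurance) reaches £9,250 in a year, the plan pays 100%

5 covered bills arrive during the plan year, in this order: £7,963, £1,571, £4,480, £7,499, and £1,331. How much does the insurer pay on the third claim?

£2,688

#1 (£7,963): deductible takes £1,800, £6,163 remains; coinsurance £6,163 × 40% = £2,465.20. Cost to member: £4,265.20. OOP to date £4,265.20. Plan pays £7,963 − £4,265.20 = £3,697.80.
#2 (£1,571): deductible met; 40% of £1,571 = £628.40. Member pays £628.40; OOP now £4,893.60. Plan pays £1,571 − £628.40 = £942.60.
#3 (£4,480): deductible already satisfied, so member's share is 40% × £4,480 = £1,792. Member pays £1,792; OOP now £6,685.60. Insurer: £4,480 − £1,792 = £2,688.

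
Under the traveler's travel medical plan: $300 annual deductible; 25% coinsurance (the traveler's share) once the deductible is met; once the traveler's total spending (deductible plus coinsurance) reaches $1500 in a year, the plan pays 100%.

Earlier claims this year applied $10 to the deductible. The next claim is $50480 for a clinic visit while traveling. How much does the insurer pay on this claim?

Remaining deductible: $300 − $10 = $290.
The remaining $50190 (= $50480 − $290) moves to coinsurance.
Coinsurance: $50190 × 25% = $12547.50.
That puts the traveler's cost at $290 + $12547.50 = $12837.50 before any cap.
Adding $12837.50 to the $10 already spent would give $12847.50, which exceeds the $1500 cap; the traveler pays just $1500 − $10 = $1490.
The insurer covers the remainder: $50480 − $1490 = $48990.

$48990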